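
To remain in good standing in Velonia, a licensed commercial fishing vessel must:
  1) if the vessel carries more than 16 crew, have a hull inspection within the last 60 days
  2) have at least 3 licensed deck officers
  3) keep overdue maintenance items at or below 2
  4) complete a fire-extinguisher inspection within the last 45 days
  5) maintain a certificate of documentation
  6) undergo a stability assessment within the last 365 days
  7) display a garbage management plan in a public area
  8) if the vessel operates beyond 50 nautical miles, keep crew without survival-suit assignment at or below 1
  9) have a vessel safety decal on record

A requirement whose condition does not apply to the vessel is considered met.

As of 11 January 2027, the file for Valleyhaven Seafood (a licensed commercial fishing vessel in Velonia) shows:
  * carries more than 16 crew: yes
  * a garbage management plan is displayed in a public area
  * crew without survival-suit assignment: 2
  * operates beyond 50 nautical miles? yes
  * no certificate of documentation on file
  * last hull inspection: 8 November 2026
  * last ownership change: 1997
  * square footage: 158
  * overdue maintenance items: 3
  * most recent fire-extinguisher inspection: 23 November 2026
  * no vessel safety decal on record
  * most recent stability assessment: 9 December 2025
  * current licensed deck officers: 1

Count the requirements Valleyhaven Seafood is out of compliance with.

1. condition 'carries more than 16 crew' holds; hull inspection 64 days ago vs limit 60 → not met
2. licensed deck officers 1 < 3 → not met
3. overdue maintenance items 3 > 2 → not met
4. fire-extinguisher inspection 49 days ago vs limit 45 → not met
5. certificate of documentation absent → not met
6. stability assessment 398 days ago vs limit 365 → not met
7. garbage management plan present → met
8. condition 'operates beyond 50 nautical miles' holds; crew without survival-suit assignment 2 > 1 → not met
9. vessel safety decal absent → not met
Not met: 8 of 9

8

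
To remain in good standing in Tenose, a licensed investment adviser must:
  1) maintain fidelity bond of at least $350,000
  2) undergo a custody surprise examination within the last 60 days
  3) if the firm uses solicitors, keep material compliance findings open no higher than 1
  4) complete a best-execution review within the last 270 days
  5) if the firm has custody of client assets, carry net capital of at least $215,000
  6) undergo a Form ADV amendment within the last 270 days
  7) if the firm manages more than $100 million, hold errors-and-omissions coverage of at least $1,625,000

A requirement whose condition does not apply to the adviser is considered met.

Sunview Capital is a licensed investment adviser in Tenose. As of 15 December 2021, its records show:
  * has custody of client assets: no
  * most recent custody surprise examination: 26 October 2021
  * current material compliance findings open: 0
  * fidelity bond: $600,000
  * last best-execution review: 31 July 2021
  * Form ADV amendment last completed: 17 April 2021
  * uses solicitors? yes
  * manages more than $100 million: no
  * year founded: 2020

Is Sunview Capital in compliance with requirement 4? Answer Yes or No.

4. best-execution review 137 days ago vs limit 270 → met

Yes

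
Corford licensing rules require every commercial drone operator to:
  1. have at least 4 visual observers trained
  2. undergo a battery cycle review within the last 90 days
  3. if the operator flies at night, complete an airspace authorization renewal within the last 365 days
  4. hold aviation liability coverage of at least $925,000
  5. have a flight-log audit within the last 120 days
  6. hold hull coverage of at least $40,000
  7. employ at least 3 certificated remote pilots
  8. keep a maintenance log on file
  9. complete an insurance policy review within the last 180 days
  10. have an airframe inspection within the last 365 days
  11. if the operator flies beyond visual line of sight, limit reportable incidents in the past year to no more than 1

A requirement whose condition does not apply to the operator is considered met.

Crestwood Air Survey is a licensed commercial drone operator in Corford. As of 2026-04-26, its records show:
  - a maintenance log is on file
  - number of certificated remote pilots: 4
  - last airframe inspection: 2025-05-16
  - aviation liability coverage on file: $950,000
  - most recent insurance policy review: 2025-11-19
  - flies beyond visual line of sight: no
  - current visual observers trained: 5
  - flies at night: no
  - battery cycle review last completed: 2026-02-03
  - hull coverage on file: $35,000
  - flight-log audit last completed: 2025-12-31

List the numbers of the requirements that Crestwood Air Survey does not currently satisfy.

1. visual observers trained 5 ≥ 4 → met
2. battery cycle review 82 days ago vs limit 90 → met
3. condition 'flies at night' does not hold → requirement n/a → met
4. aviation liability coverage $950,000 ≥ $925,000 → met
5. flight-log audit 116 days ago vs limit 120 → met
6. hull coverage $35,000 < $40,000 → not met
7. certificated remote pilots 4 ≥ 3 → met
8. maintenance log present → met
9. insurance policy review 158 days ago vs limit 180 → met
10. airframe inspection 345 days ago vs limit 365 → met
11. condition 'flies beyond visual line of sight' does not hold → requirement n/a → met
Not met: 6

6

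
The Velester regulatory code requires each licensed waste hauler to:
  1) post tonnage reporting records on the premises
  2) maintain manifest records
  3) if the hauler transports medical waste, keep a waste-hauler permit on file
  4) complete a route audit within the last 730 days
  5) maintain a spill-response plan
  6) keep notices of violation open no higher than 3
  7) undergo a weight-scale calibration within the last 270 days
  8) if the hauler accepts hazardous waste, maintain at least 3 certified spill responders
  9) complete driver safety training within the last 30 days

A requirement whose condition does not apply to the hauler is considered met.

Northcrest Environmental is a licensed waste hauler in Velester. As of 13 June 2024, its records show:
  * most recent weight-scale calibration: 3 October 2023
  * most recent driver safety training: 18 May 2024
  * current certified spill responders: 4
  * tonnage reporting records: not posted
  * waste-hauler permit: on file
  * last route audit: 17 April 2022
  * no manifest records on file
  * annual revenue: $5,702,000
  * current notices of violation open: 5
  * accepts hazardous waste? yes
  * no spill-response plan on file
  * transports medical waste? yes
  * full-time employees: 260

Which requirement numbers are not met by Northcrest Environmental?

1, 2, 4, 5, 6

1. tonnage reporting records absent → not met
2. manifest records absent → not met
3. condition 'transports medical waste' holds; waste-hauler permit present → met
4. route audit 788 days ago vs limit 730 → not met
5. spill-response plan absent → not met
6. notices of violation open 5 > 3 → not met
7. weight-scale calibration 254 days ago vs limit 270 → met
8. condition 'accepts hazardous waste' holds; certified spill responders 4 ≥ 3 → met
9. driver safety training 26 days ago vs limit 30 → met
Not met: 1, 2, 4, 5, 6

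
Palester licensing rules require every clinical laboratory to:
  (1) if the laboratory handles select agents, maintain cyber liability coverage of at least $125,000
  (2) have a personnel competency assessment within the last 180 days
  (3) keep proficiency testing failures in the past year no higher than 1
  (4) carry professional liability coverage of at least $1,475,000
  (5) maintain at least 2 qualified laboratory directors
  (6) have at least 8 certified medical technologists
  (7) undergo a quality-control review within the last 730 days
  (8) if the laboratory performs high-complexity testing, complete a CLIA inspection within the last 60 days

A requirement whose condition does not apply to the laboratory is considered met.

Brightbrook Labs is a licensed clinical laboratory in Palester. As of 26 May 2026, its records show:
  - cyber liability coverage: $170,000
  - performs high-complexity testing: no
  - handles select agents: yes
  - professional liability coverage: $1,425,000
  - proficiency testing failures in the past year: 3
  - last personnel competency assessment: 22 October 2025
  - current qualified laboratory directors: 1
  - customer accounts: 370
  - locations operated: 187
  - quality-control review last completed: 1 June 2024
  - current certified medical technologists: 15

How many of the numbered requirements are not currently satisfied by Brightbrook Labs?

1. condition 'handles select agents' holds; cyber liability coverage $170,000 ≥ $125,000 → met
2. personnel competency assessment 216 days ago vs limit 180 → not met
3. proficiency testing failures in the past year 3 > 1 → not met
4. professional liability coverage $1,425,000 < $1,475,000 → not met
5. qualified laboratory directors 1 < 2 → not met
6. certified medical technologists 15 ≥ 8 → met
7. quality-control review 724 days ago vs limit 730 → met
8. condition 'performs high-complexity testing' does not hold → requirement n/a → met
Not met: 4 of 8

4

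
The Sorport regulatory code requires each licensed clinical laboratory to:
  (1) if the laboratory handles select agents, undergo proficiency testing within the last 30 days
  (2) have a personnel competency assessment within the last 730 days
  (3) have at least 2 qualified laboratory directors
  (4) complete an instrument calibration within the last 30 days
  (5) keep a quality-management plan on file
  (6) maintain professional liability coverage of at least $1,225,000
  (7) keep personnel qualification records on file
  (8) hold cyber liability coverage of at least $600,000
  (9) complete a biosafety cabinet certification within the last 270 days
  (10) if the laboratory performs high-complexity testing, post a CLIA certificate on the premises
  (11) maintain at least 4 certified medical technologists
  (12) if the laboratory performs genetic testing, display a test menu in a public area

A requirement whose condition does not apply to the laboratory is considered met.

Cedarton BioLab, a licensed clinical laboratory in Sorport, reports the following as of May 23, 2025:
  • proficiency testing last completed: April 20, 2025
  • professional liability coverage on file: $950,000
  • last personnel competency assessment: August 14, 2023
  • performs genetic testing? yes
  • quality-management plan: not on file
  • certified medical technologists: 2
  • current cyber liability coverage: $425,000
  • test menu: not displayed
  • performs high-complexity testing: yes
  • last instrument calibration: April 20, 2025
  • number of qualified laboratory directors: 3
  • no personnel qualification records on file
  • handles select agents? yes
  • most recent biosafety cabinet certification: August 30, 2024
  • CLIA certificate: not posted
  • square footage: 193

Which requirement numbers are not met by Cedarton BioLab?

1. condition 'handles select agents' holds; proficiency testing 33 days ago vs limit 30 → not met
2. personnel competency assessment 648 days ago vs limit 730 → met
3. qualified laboratory directors 3 ≥ 2 → met
4. instrument calibration 33 days ago vs limit 30 → not met
5. quality-management plan absent → not met
6. professional liability coverage $950,000 < $1,225,000 → not met
7. personnel qualification records absent → not met
8. cyber liability coverage $425,000 < $600,000 → not met
9. biosafety cabinet certification 266 days ago vs limit 270 → met
10. condition 'performs high-complexity testing' holds; CLIA certificate absent → not met
11. certified medical technologists 2 < 4 → not met
12. condition 'performs genetic testing' holds; test menu absent → not met
Not met: 1, 4, 5, 6, 7, 8, 10, 11, 12

1, 4, 5, 6, 7, 8, 10, 11, 12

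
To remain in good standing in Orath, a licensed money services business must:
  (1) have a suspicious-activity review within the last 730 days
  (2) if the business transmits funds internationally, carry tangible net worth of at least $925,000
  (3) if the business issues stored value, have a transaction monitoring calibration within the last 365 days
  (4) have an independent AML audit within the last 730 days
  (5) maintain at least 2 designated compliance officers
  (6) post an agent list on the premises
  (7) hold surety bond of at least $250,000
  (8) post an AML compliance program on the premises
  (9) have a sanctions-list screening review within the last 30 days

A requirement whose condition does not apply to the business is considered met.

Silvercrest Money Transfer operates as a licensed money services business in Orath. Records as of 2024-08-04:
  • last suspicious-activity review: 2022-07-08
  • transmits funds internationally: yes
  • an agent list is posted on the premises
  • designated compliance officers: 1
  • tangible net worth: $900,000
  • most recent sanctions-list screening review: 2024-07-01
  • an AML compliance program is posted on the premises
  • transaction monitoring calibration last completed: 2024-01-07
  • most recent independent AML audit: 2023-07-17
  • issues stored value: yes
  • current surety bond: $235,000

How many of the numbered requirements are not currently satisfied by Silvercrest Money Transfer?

1. suspicious-activity review 758 days ago vs limit 730 → not met
2. condition 'transmits funds internationally' holds; tangible net worth $900,000 < $925,000 → not met
3. condition 'issues stored value' holds; transaction monitoring calibration 210 days ago vs limit 365 → met
4. independent AML audit 384 days ago vs limit 730 → met
5. designated compliance officers 1 < 2 → not met
6. agent list present → met
7. surety bond $235,000 < $250,000 → not met
8. AML compliance program present → met
9. sanctions-list screening review 34 days ago vs limit 30 → not met
Not met: 5 of 9

5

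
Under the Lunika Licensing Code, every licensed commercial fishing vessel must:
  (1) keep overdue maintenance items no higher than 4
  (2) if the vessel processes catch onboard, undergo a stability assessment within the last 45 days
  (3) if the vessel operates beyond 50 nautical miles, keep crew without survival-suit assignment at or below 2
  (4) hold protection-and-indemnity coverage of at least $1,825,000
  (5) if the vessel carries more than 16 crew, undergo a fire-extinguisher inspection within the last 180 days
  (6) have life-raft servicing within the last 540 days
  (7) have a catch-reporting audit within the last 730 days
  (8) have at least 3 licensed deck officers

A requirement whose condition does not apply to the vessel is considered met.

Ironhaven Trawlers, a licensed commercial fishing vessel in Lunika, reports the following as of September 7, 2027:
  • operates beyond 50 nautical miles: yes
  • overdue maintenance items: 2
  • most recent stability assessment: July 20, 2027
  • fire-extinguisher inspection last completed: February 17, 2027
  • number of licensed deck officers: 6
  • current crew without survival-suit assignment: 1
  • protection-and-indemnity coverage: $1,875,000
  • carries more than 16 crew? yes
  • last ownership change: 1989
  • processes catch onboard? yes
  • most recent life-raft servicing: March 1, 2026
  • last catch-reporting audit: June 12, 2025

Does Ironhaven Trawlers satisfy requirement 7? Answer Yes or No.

No

7. catch-reporting audit 817 days ago vs limit 730 → not met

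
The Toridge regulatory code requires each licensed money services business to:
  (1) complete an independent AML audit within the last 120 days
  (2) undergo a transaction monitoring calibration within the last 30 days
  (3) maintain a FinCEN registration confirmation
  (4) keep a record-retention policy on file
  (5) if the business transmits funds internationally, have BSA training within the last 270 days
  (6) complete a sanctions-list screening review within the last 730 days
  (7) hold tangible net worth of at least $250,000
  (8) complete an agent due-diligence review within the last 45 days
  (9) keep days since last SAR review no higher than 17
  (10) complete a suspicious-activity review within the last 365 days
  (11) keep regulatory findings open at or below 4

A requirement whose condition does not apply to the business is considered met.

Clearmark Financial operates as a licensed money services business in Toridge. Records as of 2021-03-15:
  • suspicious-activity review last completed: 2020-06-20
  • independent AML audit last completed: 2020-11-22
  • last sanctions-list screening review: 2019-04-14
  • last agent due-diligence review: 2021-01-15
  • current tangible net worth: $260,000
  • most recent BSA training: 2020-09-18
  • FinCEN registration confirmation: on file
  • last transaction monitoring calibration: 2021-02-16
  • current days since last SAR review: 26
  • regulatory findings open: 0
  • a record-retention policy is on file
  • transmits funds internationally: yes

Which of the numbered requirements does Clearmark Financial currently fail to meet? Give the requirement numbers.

1. independent AML audit 113 days ago vs limit 120 → met
2. transaction monitoring calibration 27 days ago vs limit 30 → met
3. FinCEN registration confirmation present → met
4. record-retention policy present → met
5. condition 'transmits funds internationally' holds; BSA training 178 days ago vs limit 270 → met
6. sanctions-list screening review 701 days ago vs limit 730 → met
7. tangible net worth $260,000 ≥ $250,000 → met
8. agent due-diligence review 59 days ago vs limit 45 → not met
9. days since last SAR review 26 > 17 → not met
10. suspicious-activity review 268 days ago vs limit 365 → met
11. regulatory findings open 0 ≤ 4 → met
Not met: 8, 9

8, 9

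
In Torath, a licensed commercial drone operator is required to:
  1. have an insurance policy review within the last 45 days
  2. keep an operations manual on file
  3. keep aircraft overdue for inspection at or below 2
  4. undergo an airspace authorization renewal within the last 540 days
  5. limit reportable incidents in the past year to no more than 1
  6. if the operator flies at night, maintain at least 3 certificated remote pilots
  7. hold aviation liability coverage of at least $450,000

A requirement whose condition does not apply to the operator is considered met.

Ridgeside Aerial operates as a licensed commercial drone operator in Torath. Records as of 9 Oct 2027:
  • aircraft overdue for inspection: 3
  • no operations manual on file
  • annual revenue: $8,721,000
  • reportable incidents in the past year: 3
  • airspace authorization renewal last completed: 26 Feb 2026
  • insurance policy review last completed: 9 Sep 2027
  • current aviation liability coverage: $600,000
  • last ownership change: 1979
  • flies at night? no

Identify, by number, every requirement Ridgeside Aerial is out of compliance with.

2, 3, 4, 5

1. insurance policy review 30 days ago vs limit 45 → met
2. operations manual absent → not met
3. aircraft overdue for inspection 3 > 2 → not met
4. airspace authorization renewal 590 days ago vs limit 540 → not met
5. reportable incidents in the past year 3 > 1 → not met
6. condition 'flies at night' does not hold → requirement n/a → met
7. aviation liability coverage $600,000 ≥ $450,000 → met
Not met: 2, 3, 4, 5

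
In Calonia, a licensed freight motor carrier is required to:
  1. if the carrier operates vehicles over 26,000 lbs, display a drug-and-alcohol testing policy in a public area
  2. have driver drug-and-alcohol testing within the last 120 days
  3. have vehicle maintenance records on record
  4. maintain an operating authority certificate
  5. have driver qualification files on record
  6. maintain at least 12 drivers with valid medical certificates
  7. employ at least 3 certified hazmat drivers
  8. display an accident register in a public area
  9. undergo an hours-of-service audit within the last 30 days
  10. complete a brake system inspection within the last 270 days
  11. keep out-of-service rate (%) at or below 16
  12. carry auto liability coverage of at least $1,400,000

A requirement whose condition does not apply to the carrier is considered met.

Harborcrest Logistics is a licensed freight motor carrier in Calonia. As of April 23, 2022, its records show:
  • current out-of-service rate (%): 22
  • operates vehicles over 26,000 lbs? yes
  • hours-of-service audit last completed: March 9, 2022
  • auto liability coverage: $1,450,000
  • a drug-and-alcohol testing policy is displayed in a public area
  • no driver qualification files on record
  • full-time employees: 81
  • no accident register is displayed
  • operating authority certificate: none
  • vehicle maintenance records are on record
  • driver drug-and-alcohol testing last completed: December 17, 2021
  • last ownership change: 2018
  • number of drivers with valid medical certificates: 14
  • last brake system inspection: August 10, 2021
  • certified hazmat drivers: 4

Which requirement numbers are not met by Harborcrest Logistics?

2, 4, 5, 8, 9, 11

1. condition 'operates vehicles over 26,000 lbs' holds; drug-and-alcohol testing policy present → met
2. driver drug-and-alcohol testing 127 days ago vs limit 120 → not met
3. vehicle maintenance records present → met
4. operating authority certificate absent → not met
5. driver qualification files absent → not met
6. drivers with valid medical certificates 14 ≥ 12 → met
7. certified hazmat drivers 4 ≥ 3 → met
8. accident register absent → not met
9. hours-of-service audit 45 days ago vs limit 30 → not met
10. brake system inspection 256 days ago vs limit 270 → met
11. out-of-service rate (%) 22 > 16 → not met
12. auto liability coverage $1,450,000 ≥ $1,400,000 → met
Not met: 2, 4, 5, 8, 9, 11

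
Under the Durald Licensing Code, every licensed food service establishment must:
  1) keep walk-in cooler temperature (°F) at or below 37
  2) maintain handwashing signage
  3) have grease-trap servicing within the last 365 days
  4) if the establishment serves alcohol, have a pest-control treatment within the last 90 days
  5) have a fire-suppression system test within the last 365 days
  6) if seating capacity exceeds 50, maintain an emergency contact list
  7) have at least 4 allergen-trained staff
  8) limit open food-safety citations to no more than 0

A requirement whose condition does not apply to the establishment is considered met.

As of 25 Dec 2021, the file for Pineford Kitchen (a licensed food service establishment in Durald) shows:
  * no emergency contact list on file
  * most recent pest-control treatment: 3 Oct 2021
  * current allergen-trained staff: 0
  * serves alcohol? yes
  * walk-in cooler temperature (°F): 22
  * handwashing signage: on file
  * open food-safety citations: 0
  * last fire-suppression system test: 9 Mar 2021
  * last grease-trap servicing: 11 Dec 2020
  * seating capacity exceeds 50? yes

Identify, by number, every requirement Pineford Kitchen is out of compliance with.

3, 6, 7

1. walk-in cooler temperature (°F) 22 ≤ 37 → met
2. handwashing signage present → met
3. grease-trap servicing 379 days ago vs limit 365 → not met
4. condition 'serves alcohol' holds; pest-control treatment 83 days ago vs limit 90 → met
5. fire-suppression system test 291 days ago vs limit 365 → met
6. condition 'seating capacity exceeds 50' holds; emergency contact list absent → not met
7. allergen-trained staff 0 < 4 → not met
8. open food-safety citations 0 ≤ 0 → met
Not met: 3, 6, 7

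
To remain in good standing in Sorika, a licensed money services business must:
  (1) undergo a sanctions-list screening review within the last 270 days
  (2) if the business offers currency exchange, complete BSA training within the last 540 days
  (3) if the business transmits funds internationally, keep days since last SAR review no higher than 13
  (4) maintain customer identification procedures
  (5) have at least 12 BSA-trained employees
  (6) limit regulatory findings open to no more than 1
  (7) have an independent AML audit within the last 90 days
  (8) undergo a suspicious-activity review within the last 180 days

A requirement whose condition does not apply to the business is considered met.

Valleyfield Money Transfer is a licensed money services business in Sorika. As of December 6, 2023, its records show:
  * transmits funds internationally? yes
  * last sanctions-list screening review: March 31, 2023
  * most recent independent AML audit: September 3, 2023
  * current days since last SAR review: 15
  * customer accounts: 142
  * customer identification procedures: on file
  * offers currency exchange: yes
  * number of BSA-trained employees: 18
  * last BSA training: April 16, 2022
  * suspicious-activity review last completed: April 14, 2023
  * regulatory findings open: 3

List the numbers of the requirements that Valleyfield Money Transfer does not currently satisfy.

2, 3, 6, 7, 8

1. sanctions-list screening review 250 days ago vs limit 270 → met
2. condition 'offers currency exchange' holds; BSA training 599 days ago vs limit 540 → not met
3. condition 'transmits funds internationally' holds; days since last SAR review 15 > 13 → not met
4. customer identification procedures present → met
5. BSA-trained employees 18 ≥ 12 → met
6. regulatory findings open 3 > 1 → not met
7. independent AML audit 94 days ago vs limit 90 → not met
8. suspicious-activity review 236 days ago vs limit 180 → not met
Not met: 2, 3, 6, 7, 8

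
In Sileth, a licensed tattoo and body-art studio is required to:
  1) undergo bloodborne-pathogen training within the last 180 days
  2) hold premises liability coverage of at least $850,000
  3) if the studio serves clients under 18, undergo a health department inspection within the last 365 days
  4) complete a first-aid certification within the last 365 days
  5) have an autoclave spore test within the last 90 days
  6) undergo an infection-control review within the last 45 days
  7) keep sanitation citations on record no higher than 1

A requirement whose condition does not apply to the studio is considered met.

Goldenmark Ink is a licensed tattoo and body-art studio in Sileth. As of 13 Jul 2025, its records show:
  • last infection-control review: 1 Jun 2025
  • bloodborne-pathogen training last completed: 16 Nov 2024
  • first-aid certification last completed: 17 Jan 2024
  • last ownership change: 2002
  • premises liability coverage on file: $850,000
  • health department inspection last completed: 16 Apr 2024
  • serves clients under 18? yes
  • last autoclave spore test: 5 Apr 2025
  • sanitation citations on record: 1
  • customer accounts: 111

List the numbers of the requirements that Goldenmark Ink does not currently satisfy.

1, 3, 4, 5

1. bloodborne-pathogen training 239 days ago vs limit 180 → not met
2. premises liability coverage $850,000 ≥ $850,000 → met
3. condition 'serves clients under 18' holds; health department inspection 453 days ago vs limit 365 → not met
4. first-aid certification 543 days ago vs limit 365 → not met
5. autoclave spore test 99 days ago vs limit 90 → not met
6. infection-control review 42 days ago vs limit 45 → met
7. sanitation citations on record 1 ≤ 1 → met
Not met: 1, 3, 4, 5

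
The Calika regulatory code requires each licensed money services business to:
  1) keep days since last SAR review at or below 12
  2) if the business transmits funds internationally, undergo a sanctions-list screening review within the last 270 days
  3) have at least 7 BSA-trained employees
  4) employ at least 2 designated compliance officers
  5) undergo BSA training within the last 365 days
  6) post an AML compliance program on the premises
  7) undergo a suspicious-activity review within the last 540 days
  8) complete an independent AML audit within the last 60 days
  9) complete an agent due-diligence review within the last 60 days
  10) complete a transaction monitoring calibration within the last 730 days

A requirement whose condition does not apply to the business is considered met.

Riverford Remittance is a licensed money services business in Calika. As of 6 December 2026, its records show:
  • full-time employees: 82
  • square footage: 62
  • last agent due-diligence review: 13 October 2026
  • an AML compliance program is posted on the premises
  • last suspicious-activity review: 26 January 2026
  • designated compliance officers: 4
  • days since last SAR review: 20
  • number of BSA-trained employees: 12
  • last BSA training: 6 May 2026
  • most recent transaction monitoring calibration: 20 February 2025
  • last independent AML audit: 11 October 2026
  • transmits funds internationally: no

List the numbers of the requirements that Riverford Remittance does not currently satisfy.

1. days since last SAR review 20 > 12 → not met
2. condition 'transmits funds internationally' does not hold → requirement n/a → met
3. BSA-trained employees 12 ≥ 7 → met
4. designated compliance officers 4 ≥ 2 → met
5. BSA training 214 days ago vs limit 365 → met
6. AML compliance program present → met
7. suspicious-activity review 314 days ago vs limit 540 → met
8. independent AML audit 56 days ago vs limit 60 → met
9. agent due-diligence review 54 days ago vs limit 60 → met
10. transaction monitoring calibration 654 days ago vs limit 730 → met
Not met: 1

1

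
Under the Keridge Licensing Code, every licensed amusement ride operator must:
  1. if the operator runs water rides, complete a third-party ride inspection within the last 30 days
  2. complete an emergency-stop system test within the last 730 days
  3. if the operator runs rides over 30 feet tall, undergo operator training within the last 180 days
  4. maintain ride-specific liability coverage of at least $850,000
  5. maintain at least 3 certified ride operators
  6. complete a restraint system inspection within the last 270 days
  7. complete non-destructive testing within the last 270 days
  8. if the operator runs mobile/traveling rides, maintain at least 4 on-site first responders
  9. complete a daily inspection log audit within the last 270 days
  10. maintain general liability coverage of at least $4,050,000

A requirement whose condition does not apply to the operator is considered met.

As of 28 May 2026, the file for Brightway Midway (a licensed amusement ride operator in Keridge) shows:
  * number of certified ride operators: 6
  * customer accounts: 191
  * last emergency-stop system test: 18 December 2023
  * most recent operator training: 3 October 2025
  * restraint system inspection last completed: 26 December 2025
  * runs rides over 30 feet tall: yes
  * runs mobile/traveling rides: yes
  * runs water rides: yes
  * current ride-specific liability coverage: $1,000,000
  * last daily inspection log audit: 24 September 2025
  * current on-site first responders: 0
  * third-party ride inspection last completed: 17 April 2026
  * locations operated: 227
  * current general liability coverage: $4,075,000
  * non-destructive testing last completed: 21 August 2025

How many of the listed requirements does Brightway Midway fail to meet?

5

1. condition 'runs water rides' holds; third-party ride inspection 41 days ago vs limit 30 → not met
2. emergency-stop system test 892 days ago vs limit 730 → not met
3. condition 'runs rides over 30 feet tall' holds; operator training 237 days ago vs limit 180 → not met
4. ride-specific liability coverage $1,000,000 ≥ $850,000 → met
5. certified ride operators 6 ≥ 3 → met
6. restraint system inspection 153 days ago vs limit 270 → met
7. non-destructive testing 280 days ago vs limit 270 → not met
8. condition 'runs mobile/traveling rides' holds; on-site first responders 0 < 4 → not met
9. daily inspection log audit 246 days ago vs limit 270 → met
10. general liability coverage $4,075,000 ≥ $4,050,000 → met
Not met: 5 of 10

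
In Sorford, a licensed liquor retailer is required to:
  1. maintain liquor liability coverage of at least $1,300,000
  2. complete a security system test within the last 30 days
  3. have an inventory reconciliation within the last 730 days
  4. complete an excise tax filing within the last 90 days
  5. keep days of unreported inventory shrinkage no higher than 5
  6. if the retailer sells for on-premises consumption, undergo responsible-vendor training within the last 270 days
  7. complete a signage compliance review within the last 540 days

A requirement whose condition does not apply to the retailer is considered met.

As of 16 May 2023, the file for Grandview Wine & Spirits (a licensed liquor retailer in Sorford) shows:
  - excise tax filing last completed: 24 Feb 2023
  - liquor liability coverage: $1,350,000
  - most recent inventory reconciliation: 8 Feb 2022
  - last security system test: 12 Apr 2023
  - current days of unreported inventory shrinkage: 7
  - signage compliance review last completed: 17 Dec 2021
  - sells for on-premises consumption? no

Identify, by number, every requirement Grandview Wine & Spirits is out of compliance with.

1. liquor liability coverage $1,350,000 ≥ $1,300,000 → met
2. security system test 34 days ago vs limit 30 → not met
3. inventory reconciliation 462 days ago vs limit 730 → met
4. excise tax filing 81 days ago vs limit 90 → met
5. days of unreported inventory shrinkage 7 > 5 → not met
6. condition 'sells for on-premises consumption' does not hold → requirement n/a → met
7. signage compliance review 515 days ago vs limit 540 → met
Not met: 2, 5

2, 5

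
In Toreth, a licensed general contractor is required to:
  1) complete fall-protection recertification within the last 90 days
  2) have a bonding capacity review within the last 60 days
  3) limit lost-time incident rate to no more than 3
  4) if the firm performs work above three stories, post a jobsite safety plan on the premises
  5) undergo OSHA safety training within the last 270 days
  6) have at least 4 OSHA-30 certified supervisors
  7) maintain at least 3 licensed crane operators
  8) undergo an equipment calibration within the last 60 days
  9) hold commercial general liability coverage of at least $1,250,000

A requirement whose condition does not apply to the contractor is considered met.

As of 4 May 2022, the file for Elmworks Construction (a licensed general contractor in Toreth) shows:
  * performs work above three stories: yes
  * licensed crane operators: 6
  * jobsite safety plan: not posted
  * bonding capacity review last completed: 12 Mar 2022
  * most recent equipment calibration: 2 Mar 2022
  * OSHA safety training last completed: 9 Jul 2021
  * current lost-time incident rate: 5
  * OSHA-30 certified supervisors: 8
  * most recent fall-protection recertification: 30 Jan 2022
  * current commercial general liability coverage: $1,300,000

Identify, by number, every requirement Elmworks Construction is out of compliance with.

1. fall-protection recertification 94 days ago vs limit 90 → not met
2. bonding capacity review 53 days ago vs limit 60 → met
3. lost-time incident rate 5 > 3 → not met
4. condition 'performs work above three stories' holds; jobsite safety plan absent → not met
5. OSHA safety training 299 days ago vs limit 270 → not met
6. OSHA-30 certified supervisors 8 ≥ 4 → met
7. licensed crane operators 6 ≥ 3 → met
8. equipment calibration 63 days ago vs limit 60 → not met
9. commercial general liability coverage $1,300,000 ≥ $1,250,000 → met
Not met: 1, 3, 4, 5, 8

1, 3, 4, 5, 8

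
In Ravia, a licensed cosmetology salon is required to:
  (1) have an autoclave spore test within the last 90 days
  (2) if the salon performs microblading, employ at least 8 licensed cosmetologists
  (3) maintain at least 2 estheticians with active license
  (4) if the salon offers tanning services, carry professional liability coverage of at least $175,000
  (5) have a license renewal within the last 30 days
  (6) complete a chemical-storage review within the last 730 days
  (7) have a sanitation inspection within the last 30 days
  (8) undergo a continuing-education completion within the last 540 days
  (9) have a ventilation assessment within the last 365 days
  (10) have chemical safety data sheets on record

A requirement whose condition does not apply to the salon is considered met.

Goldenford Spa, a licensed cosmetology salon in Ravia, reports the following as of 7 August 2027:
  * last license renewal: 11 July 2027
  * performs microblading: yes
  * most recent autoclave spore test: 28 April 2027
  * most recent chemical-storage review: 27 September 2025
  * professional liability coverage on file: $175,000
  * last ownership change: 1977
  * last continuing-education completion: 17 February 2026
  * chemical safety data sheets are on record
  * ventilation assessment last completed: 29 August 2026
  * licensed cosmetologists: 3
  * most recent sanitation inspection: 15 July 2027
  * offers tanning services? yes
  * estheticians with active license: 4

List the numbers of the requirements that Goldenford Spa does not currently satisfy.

1, 2

1. autoclave spore test 101 days ago vs limit 90 → not met
2. condition 'performs microblading' holds; licensed cosmetologists 3 < 8 → not met
3. estheticians with active license 4 ≥ 2 → met
4. condition 'offers tanning services' holds; professional liability coverage $175,000 ≥ $175,000 → met
5. license renewal 27 days ago vs limit 30 → met
6. chemical-storage review 679 days ago vs limit 730 → met
7. sanitation inspection 23 days ago vs limit 30 → met
8. continuing-education completion 536 days ago vs limit 540 → met
9. ventilation assessment 343 days ago vs limit 365 → met
10. chemical safety data sheets present → met
Not met: 1, 2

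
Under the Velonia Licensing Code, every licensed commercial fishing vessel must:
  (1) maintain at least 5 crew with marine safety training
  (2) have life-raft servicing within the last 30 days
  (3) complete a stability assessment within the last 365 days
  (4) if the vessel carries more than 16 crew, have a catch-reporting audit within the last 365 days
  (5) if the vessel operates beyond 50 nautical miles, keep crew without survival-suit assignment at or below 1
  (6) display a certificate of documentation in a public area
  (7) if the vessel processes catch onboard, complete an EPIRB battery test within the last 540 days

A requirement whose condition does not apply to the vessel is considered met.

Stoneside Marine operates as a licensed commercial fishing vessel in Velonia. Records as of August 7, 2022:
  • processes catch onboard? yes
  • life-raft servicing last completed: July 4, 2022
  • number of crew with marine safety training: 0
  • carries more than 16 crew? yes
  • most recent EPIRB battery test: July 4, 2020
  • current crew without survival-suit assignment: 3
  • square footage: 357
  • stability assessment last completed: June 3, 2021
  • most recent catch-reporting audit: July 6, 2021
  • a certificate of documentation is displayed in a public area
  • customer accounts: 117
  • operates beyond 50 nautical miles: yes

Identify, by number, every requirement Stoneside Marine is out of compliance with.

1. crew with marine safety training 0 < 5 → not met
2. life-raft servicing 34 days ago vs limit 30 → not met
3. stability assessment 430 days ago vs limit 365 → not met
4. condition 'carries more than 16 crew' holds; catch-reporting audit 397 days ago vs limit 365 → not met
5. condition 'operates beyond 50 nautical miles' holds; crew without survival-suit assignment 3 > 1 → not met
6. certificate of documentation present → met
7. condition 'processes catch onboard' holds; EPIRB battery test 764 days ago vs limit 540 → not met
Not met: 1, 2, 3, 4, 5, 7

1, 2, 3, 4, 5, 7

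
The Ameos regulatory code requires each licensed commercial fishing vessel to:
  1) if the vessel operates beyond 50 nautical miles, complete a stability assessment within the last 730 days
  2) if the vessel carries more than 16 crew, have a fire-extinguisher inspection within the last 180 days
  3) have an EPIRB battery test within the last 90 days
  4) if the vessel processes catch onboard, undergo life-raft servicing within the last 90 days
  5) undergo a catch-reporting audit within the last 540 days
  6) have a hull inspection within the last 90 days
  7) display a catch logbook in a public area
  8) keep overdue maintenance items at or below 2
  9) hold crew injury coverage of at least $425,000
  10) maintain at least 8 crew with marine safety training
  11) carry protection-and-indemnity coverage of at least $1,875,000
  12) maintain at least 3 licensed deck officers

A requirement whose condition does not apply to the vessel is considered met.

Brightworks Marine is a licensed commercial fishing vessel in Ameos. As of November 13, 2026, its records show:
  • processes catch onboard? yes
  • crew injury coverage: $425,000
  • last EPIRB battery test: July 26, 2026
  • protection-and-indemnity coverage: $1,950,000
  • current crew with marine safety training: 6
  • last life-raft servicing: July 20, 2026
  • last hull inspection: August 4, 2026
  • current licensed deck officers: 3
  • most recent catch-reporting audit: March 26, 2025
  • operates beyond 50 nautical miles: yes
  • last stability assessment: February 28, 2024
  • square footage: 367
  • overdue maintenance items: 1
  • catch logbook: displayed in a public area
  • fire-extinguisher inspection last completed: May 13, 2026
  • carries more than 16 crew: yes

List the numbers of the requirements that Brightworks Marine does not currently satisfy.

1, 2, 3, 4, 5, 6, 10

1. condition 'operates beyond 50 nautical miles' holds; stability assessment 989 days ago vs limit 730 → not met
2. condition 'carries more than 16 crew' holds; fire-extinguisher inspection 184 days ago vs limit 180 → not met
3. EPIRB battery test 110 days ago vs limit 90 → not met
4. condition 'processes catch onboard' holds; life-raft servicing 116 days ago vs limit 90 → not met
5. catch-reporting audit 597 days ago vs limit 540 → not met
6. hull inspection 101 days ago vs limit 90 → not met
7. catch logbook present → met
8. overdue maintenance items 1 ≤ 2 → met
9. crew injury coverage $425,000 ≥ $425,000 → met
10. crew with marine safety training 6 < 8 → not met
11. protection-and-indemnity coverage $1,950,000 ≥ $1,875,000 → met
12. licensed deck officers 3 ≥ 3 → met
Not met: 1, 2, 3, 4, 5, 6, 10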